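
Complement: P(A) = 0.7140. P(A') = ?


P(not A) = 1 - 0.7140 = 0.2860

P(not A) = 0.2860


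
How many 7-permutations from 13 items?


P(13,7) = 13!/6!
= 6227020800/720
= 8648640

P(13,7) = 8648640


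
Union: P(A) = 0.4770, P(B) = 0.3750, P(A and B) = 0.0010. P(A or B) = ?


P(A∪B) = 0.4770 + 0.3750 - 0.0010
= 0.8520 - 0.0010
= 0.8510

P(A∪B) = 0.8510


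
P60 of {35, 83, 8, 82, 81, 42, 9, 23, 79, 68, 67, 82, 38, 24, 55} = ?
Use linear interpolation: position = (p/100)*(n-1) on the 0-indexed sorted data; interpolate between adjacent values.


Sorted: 8, 9, 23, 24, 35, 38, 42, 55, 67, 68, 79, 81, 82, 82, 83
n = 15
Index = 60/100 * 14 = 8.4000
Lower = data[8] = 67, Upper = data[9] = 68
P60 = 67 + 0.4000*(1) = 67.4000

P60 = 67.4000


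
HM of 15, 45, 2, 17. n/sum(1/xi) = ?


Sum of reciprocals = 1/15 + 1/45 + 1/2 + 1/17 = 0.647712
HM = 4/0.647712 = 6.1756

HM = 6.1756


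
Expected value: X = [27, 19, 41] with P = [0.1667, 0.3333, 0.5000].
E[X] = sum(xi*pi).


E[X] = 27*0.1667 + 19*0.3333 + 41*0.5000
= 4.5009 + 6.3327 + 20.5000
= 31.3336

E[X] = 31.3336


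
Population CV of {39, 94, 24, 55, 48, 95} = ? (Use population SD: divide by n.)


Mean = 59.1667
SD = 26.7171
CV = (26.7171/59.1667)*100 = 45.1557%

CV = 45.1557%


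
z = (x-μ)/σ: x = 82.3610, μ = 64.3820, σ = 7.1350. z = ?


z = (82.3610 - 64.3820)/7.1350
= 17.9790/7.1350
= 2.5198

z = 2.5198


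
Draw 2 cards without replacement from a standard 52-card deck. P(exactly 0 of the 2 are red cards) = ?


Hypergeometric: P(X=0) = C(26,0)·C(26,2) / C(52,2)
= 1 × 325 / 1326
= 325/1326 = 0.2451

P = 0.2451


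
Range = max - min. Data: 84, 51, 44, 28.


Max = 84, Min = 28
Range = 84 - 28 = 56

Range = 56


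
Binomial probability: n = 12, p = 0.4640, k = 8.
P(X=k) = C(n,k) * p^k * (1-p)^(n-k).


C(12,8) = 495
p^8 = 0.002149
(1-p)^4 = 0.082539
P = 495 * 0.002149 * 0.082539 = 0.0878

P(X=8) = 0.0878


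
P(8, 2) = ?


P(8,2) = 8!/6!
= 40320/720
= 56

P(8,2) = 56


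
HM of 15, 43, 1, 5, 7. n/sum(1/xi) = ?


Sum of reciprocals = 1/15 + 1/43 + 1/1 + 1/5 + 1/7 = 1.432780
HM = 5/1.432780 = 3.4897

HM = 3.4897


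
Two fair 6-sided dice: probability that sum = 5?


Total outcomes = 6×6 = 36
Favorable (sum = 5): 4
P = 4/36 = 0.1111

P = 0.1111


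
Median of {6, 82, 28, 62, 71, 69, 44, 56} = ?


Sorted: 6, 28, 44, 56, 62, 69, 71, 82
n = 8 (even)
Middle values: 56 and 62
Median = (56+62)/2 = 59.0000

Median = 59.0000


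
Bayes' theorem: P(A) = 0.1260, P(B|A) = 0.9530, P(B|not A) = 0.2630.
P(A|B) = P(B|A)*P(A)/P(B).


P(B) = P(B|A)*P(A) + P(B|A')*P(A')
= 0.9530*0.1260 + 0.2630*0.8740
= 0.120078 + 0.229862 = 0.349940
P(A|B) = 0.120078/0.349940 = 0.3431

P(A|B) = 0.3431


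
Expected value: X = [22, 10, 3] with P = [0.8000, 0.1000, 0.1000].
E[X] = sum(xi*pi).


E[X] = 22*0.8000 + 10*0.1000 + 3*0.1000
= 17.6000 + 1.0000 + 0.3000
= 18.9000

E[X] = 18.9000


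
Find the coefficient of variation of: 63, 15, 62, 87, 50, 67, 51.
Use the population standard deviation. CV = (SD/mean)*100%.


Mean = 56.4286
SD = 20.3811
CV = (20.3811/56.4286)*100 = 36.1183%

CV = 36.1183%


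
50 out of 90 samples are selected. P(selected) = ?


P = 50/90 = 0.5556

P = 0.5556


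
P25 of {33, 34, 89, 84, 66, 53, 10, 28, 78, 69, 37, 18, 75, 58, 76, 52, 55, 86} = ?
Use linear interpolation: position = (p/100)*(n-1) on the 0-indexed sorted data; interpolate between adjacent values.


Sorted: 10, 18, 28, 33, 34, 37, 52, 53, 55, 58, 66, 69, 75, 76, 78, 84, 86, 89
n = 18
Index = 25/100 * 17 = 4.2500
Lower = data[4] = 34, Upper = data[5] = 37
P25 = 34 + 0.2500*(3) = 34.7500

P25 = 34.7500


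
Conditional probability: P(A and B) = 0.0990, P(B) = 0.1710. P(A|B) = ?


P(A|B) = 0.0990/0.1710 = 0.5789

P(A|B) = 0.5789


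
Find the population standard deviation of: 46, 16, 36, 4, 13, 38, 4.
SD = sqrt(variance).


Mean = 22.4286
Variance = 255.9592
SD = sqrt(255.9592) = 15.9987

SD = 15.9987


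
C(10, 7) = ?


C(10,7) = 10!/(7! × 3!)
= 3628800/(5040 × 6)
= 120

C(10,7) = 120


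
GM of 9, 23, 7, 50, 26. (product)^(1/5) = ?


Product = 9 × 23 × 7 × 50 × 26 = 1883700
GM = 1883700^(1/5) = 17.9888

GM = 17.9888


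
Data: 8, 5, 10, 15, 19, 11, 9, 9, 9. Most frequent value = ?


Frequencies: 5:1, 8:1, 9:3, 10:1, 11:1, 15:1, 19:1
Max frequency = 3
Mode = 9

Mode = 9


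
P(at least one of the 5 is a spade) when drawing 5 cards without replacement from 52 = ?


P(at least one) = 1 - P(none)
P(none) = (39/52) × (38/51) × (37/50) × (36/49) × (35/48) = 0.221534
P(at least one) = 1 - 0.221534 = 0.7785

P = 0.7785


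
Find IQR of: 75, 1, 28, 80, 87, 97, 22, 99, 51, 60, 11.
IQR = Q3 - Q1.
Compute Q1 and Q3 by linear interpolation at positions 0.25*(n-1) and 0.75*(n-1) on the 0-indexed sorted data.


Sorted: 1, 11, 22, 28, 51, 60, 75, 80, 87, 97, 99
Q1 (25th %ile) = 25.0000
Q3 (75th %ile) = 83.5000
IQR = 83.5000 - 25.0000 = 58.5000

IQR = 58.5000


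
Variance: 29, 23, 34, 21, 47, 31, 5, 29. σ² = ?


Mean = 27.3750
Squared deviations: 2.6406, 19.1406, 43.8906, 40.6406, 385.1406, 13.1406, 500.6406, 2.6406
Sum = 1007.8750
Variance = 1007.8750/8 = 125.9844

Variance = 125.9844


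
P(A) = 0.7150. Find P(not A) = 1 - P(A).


P(not A) = 1 - 0.7150 = 0.2850

P(not A) = 0.2850


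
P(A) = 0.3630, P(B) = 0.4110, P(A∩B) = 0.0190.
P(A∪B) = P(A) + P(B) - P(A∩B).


P(A∪B) = 0.3630 + 0.4110 - 0.0190
= 0.7740 - 0.0190
= 0.7550

P(A∪B) = 0.7550


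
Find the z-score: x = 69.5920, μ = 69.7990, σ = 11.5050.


z = (69.5920 - 69.7990)/11.5050
= -0.2070/11.5050
= -0.0180

z = -0.0180


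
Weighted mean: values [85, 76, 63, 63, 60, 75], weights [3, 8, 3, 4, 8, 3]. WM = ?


Numerator = 85*3 + 76*8 + 63*3 + 63*4 + 60*8 + 75*3 = 2009
Denominator = 3 + 8 + 3 + 4 + 8 + 3 = 29
WM = 2009/29 = 69.2759

WM = 69.2759


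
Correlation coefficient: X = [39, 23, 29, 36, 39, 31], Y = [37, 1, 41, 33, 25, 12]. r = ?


Mean X = 32.8333, Mean Y = 24.8333
SD X = 5.785518, SD Y = 14.194091
Cov = 49.638889
r = 49.638889/(5.785518*14.194091) = 0.6045

r = 0.6045


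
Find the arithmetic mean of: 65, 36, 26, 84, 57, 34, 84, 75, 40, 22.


Sum = 65 + 36 + 26 + 84 + 57 + 34 + 84 + 75 + 40 + 22 = 523
n = 10
Mean = 523/10 = 52.3000

Mean = 52.3000


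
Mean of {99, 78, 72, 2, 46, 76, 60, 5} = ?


Sum = 99 + 78 + 72 + 2 + 46 + 76 + 60 + 5 = 438
n = 8
Mean = 438/8 = 54.7500

Mean = 54.7500


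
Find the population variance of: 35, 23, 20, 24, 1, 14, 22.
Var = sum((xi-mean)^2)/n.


Mean = 19.8571
Squared deviations: 229.3061, 9.8776, 0.0204, 17.1633, 355.5918, 34.3061, 4.5918
Sum = 650.8571
Variance = 650.8571/7 = 92.9796

Variance = 92.9796


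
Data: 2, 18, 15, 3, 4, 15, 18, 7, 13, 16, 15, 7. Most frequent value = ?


Frequencies: 2:1, 3:1, 4:1, 7:2, 13:1, 15:3, 16:1, 18:2
Max frequency = 3
Mode = 15

Mode = 15


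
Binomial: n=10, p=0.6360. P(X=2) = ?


C(10,2) = 45
p^2 = 0.404496
(1-p)^8 = 0.000308
P = 45 * 0.404496 * 0.000308 = 0.0056

P(X=2) = 0.0056


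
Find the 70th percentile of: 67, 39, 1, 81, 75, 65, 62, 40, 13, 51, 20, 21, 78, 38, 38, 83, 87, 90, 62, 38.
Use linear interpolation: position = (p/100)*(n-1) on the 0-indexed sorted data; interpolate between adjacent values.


Sorted: 1, 13, 20, 21, 38, 38, 38, 39, 40, 51, 62, 62, 65, 67, 75, 78, 81, 83, 87, 90
n = 20
Index = 70/100 * 19 = 13.3000
Lower = data[13] = 67, Upper = data[14] = 75
P70 = 67 + 0.3000*(8) = 69.4000

P70 = 69.4000


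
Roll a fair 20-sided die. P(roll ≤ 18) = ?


Favorable outcomes (roll ≤ 18): 18
Total outcomes = 20
P = 18/20 = 0.9000

P = 0.9000


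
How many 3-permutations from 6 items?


P(6,3) = 6!/3!
= 720/6
= 120

P(6,3) = 120


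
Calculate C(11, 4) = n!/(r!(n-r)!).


C(11,4) = 11!/(4! × 7!)
= 39916800/(24 × 5040)
= 330

C(11,4) = 330


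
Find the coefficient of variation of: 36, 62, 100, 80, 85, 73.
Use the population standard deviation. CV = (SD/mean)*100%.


Mean = 72.6667
SD = 20.0472
CV = (20.0472/72.6667)*100 = 27.5878%

CV = 27.5878%


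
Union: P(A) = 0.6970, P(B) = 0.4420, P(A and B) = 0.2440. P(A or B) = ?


P(A∪B) = 0.6970 + 0.4420 - 0.2440
= 1.1390 - 0.2440
= 0.8950

P(A∪B) = 0.8950


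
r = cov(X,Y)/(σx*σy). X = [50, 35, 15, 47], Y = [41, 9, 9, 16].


Mean X = 36.7500, Mean Y = 18.7500
SD X = 13.754545, SD Y = 13.160072
Cov = 123.937500
r = 123.937500/(13.754545*13.160072) = 0.6847

r = 0.6847


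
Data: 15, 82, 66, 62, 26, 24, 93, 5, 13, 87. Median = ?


Sorted: 5, 13, 15, 24, 26, 62, 66, 82, 87, 93
n = 10 (even)
Middle values: 26 and 62
Median = (26+62)/2 = 44.0000

Median = 44.0000


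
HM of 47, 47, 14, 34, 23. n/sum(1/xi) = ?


Sum of reciprocals = 1/47 + 1/47 + 1/14 + 1/34 + 1/23 = 0.186872
HM = 5/0.186872 = 26.7563

HM = 26.7563


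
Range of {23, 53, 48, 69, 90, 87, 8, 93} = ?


Max = 93, Min = 8
Range = 93 - 8 = 85

Range = 85


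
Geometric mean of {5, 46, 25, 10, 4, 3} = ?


Product = 5 × 46 × 25 × 10 × 4 × 3 = 690000
GM = 690000^(1/6) = 9.4003

GM = 9.4003


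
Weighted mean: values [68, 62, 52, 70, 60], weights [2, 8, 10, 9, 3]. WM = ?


Numerator = 68*2 + 62*8 + 52*10 + 70*9 + 60*3 = 1962
Denominator = 2 + 8 + 10 + 9 + 3 = 32
WM = 1962/32 = 61.3125

WM = 61.3125


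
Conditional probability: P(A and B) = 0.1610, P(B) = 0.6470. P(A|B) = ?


P(A|B) = 0.1610/0.6470 = 0.2488

P(A|B) = 0.2488


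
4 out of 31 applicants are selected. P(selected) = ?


P = 4/31 = 0.1290

P = 0.1290


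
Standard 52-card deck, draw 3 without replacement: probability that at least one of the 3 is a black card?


P(at least one) = 1 - P(none)
P(none) = (26/52) × (25/51) × (24/50) = 0.117647
P(at least one) = 1 - 0.117647 = 0.8824

P = 0.8824


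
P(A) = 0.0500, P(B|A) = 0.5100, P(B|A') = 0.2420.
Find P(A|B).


P(B) = P(B|A)*P(A) + P(B|A')*P(A')
= 0.5100*0.0500 + 0.2420*0.9500
= 0.025500 + 0.229900 = 0.255400
P(A|B) = 0.025500/0.255400 = 0.0998

P(A|B) = 0.0998


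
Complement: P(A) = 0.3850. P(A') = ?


P(not A) = 1 - 0.3850 = 0.6150

P(not A) = 0.6150


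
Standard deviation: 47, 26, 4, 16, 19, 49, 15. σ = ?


Mean = 25.1429
Variance = 245.5510
SD = sqrt(245.5510) = 15.6701

SD = 15.6701


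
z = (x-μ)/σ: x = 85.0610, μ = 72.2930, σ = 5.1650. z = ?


z = (85.0610 - 72.2930)/5.1650
= 12.7680/5.1650
= 2.4720

z = 2.4720


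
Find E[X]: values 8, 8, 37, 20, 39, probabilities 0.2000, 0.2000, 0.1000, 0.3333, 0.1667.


E[X] = 8*0.2000 + 8*0.2000 + 37*0.1000 + 20*0.3333 + 39*0.1667
= 1.6000 + 1.6000 + 3.7000 + 6.6660 + 6.5013
= 20.0673

E[X] = 20.0673


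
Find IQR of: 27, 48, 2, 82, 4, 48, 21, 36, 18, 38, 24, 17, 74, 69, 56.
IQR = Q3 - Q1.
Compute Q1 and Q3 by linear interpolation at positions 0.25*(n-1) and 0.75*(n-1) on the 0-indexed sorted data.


Sorted: 2, 4, 17, 18, 21, 24, 27, 36, 38, 48, 48, 56, 69, 74, 82
Q1 (25th %ile) = 19.5000
Q3 (75th %ile) = 52.0000
IQR = 52.0000 - 19.5000 = 32.5000

IQR = 32.5000


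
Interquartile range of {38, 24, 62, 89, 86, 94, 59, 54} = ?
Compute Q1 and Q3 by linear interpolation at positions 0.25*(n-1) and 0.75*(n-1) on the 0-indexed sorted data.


Sorted: 24, 38, 54, 59, 62, 86, 89, 94
Q1 (25th %ile) = 50.0000
Q3 (75th %ile) = 86.7500
IQR = 86.7500 - 50.0000 = 36.7500

IQR = 36.7500


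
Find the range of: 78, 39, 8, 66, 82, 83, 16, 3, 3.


Max = 83, Min = 3
Range = 83 - 3 = 80

Range = 80


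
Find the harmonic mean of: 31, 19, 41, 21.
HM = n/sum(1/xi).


Sum of reciprocals = 1/31 + 1/19 + 1/41 + 1/21 = 0.156899
HM = 4/0.156899 = 25.4941

HM = 25.4941


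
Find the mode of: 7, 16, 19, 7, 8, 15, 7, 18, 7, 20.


Frequencies: 7:4, 8:1, 15:1, 16:1, 18:1, 19:1, 20:1
Max frequency = 4
Mode = 7

Mode = 7


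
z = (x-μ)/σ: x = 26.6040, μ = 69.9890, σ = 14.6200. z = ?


z = (26.6040 - 69.9890)/14.6200
= -43.3850/14.6200
= -2.9675

z = -2.9675


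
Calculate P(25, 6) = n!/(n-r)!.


P(25,6) = 25!/19!
= 15511210043330985984000000/121645100408832000
= 127512000

P(25,6) = 127512000


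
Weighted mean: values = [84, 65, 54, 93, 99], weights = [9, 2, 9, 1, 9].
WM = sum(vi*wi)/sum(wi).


Numerator = 84*9 + 65*2 + 54*9 + 93*1 + 99*9 = 2356
Denominator = 9 + 2 + 9 + 1 + 9 = 30
WM = 2356/30 = 78.5333

WM = 78.5333


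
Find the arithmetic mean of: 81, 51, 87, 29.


Sum = 81 + 51 + 87 + 29 = 248
n = 4
Mean = 248/4 = 62.0000

Mean = 62.0000


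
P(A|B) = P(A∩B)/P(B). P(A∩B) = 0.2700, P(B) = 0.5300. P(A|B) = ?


P(A|B) = 0.2700/0.5300 = 0.5094

P(A|B) = 0.5094


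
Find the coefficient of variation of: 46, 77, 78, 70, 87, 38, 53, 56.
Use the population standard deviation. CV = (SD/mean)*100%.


Mean = 63.1250
SD = 16.2361
CV = (16.2361/63.1250)*100 = 25.7205%

CV = 25.7205%


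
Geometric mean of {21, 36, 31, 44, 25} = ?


Product = 21 × 36 × 31 × 44 × 25 = 25779600
GM = 25779600^(1/5) = 30.3567

GM = 30.3567


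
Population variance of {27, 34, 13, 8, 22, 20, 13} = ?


Mean = 19.5714
Squared deviations: 55.1837, 208.1837, 43.1837, 133.8980, 5.8980, 0.1837, 43.1837
Sum = 489.7143
Variance = 489.7143/7 = 69.9592

Variance = 69.9592


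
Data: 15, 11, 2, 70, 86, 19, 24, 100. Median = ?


Sorted: 2, 11, 15, 19, 24, 70, 86, 100
n = 8 (even)
Middle values: 19 and 24
Median = (19+24)/2 = 21.5000

Median = 21.5000


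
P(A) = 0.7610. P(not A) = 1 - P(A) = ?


P(not A) = 1 - 0.7610 = 0.2390

P(not A) = 0.2390


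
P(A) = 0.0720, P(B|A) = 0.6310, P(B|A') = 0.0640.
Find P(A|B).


P(B) = P(B|A)*P(A) + P(B|A')*P(A')
= 0.6310*0.0720 + 0.0640*0.9280
= 0.045432 + 0.059392 = 0.104824
P(A|B) = 0.045432/0.104824 = 0.4334

P(A|B) = 0.4334


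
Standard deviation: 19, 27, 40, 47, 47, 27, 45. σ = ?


Mean = 36.0000
Variance = 112.8571
SD = sqrt(112.8571) = 10.6234

SD = 10.6234


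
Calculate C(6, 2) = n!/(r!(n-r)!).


C(6,2) = 6!/(2! × 4!)
= 720/(2 × 24)
= 15

C(6,2) = 15


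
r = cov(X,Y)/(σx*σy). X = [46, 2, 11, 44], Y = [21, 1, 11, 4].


Mean X = 25.7500, Mean Y = 9.2500
SD X = 19.524024, SD Y = 7.693341
Cov = 78.062500
r = 78.062500/(19.524024*7.693341) = 0.5197

r = 0.5197


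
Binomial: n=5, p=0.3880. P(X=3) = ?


C(5,3) = 10
p^3 = 0.058411
(1-p)^2 = 0.374544
P = 10 * 0.058411 * 0.374544 = 0.2188

P(X=3) = 0.2188


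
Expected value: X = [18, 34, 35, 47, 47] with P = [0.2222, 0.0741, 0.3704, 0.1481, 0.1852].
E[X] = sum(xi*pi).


E[X] = 18*0.2222 + 34*0.0741 + 35*0.3704 + 47*0.1481 + 47*0.1852
= 3.9996 + 2.5194 + 12.9640 + 6.9607 + 8.7044
= 35.1481

E[X] = 35.1481


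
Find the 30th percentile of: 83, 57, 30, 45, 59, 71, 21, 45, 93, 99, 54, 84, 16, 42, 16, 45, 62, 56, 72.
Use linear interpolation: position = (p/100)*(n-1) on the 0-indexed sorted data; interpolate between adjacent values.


Sorted: 16, 16, 21, 30, 42, 45, 45, 45, 54, 56, 57, 59, 62, 71, 72, 83, 84, 93, 99
n = 19
Index = 30/100 * 18 = 5.4000
Lower = data[5] = 45, Upper = data[6] = 45
P30 = 45 + 0.4000*(0) = 45.0000

P30 = 45.0000


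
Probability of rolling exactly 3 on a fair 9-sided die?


Favorable outcomes (roll = 3): 1
Total outcomes = 9
P = 1/9 = 0.1111

P = 0.1111


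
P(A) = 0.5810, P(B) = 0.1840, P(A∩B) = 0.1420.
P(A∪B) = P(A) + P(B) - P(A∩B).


P(A∪B) = 0.5810 + 0.1840 - 0.1420
= 0.7650 - 0.1420
= 0.6230

P(A∪B) = 0.6230


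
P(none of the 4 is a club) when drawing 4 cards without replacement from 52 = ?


P(no clubs) = (39/52) × (38/51) × (37/50) × (36/49)
= 0.3038

P = 0.3038


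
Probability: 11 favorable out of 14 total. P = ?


P = 11/14 = 0.7857

P = 0.7857


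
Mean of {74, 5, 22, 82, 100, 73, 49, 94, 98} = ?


Sum = 74 + 5 + 22 + 82 + 100 + 73 + 49 + 94 + 98 = 597
n = 9
Mean = 597/9 = 66.3333

Mean = 66.3333


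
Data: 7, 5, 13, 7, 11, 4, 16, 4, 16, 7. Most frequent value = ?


Frequencies: 4:2, 5:1, 7:3, 11:1, 13:1, 16:2
Max frequency = 3
Mode = 7

Mode = 7


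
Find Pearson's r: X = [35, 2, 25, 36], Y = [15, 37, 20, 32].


Mean X = 24.5000, Mean Y = 26.0000
SD X = 13.683932, SD Y = 8.860023
Cov = -74.250000
r = -74.250000/(13.683932*8.860023) = -0.6124

r = -0.6124


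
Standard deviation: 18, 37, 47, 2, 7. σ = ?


Mean = 22.2000
Variance = 298.1600
SD = sqrt(298.1600) = 17.2673

SD = 17.2673


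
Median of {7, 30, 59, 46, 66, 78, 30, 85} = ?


Sorted: 7, 30, 30, 46, 59, 66, 78, 85
n = 8 (even)
Middle values: 46 and 59
Median = (46+59)/2 = 52.5000

Median = 52.5000


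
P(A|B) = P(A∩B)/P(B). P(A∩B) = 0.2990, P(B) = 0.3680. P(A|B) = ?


P(A|B) = 0.2990/0.3680 = 0.8125

P(A|B) = 0.8125


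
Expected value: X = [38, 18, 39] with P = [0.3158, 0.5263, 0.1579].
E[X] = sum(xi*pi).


E[X] = 38*0.3158 + 18*0.5263 + 39*0.1579
= 12.0004 + 9.4734 + 6.1581
= 27.6319

E[X] = 27.6319


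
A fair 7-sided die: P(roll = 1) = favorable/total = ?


Favorable outcomes (roll = 1): 1
Total outcomes = 7
P = 1/7 = 0.1429

P = 0.1429


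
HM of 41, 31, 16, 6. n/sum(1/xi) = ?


Sum of reciprocals = 1/41 + 1/31 + 1/16 + 1/6 = 0.285815
HM = 4/0.285815 = 13.9951

HM = 13.9951


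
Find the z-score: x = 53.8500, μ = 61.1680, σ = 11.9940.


z = (53.8500 - 61.1680)/11.9940
= -7.3180/11.9940
= -0.6101

z = -0.6101


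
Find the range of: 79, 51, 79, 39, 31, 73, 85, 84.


Max = 85, Min = 31
Range = 85 - 31 = 54

Range = 54


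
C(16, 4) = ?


C(16,4) = 16!/(4! × 12!)
= 20922789888000/(24 × 479001600)
= 1820

C(16,4) = 1820


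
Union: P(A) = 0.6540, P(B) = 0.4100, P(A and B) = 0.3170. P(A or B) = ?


P(A∪B) = 0.6540 + 0.4100 - 0.3170
= 1.0640 - 0.3170
= 0.7470

P(A∪B) = 0.7470


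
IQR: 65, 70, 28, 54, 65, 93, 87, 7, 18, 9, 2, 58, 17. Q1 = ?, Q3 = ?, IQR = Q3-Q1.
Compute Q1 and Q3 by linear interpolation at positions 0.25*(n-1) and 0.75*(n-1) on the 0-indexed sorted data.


Sorted: 2, 7, 9, 17, 18, 28, 54, 58, 65, 65, 70, 87, 93
Q1 (25th %ile) = 17.0000
Q3 (75th %ile) = 65.0000
IQR = 65.0000 - 17.0000 = 48.0000

IQR = 48.0000


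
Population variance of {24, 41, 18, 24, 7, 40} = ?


Mean = 25.6667
Squared deviations: 2.7778, 235.1111, 58.7778, 2.7778, 348.4444, 205.4444
Sum = 853.3333
Variance = 853.3333/6 = 142.2222

Variance = 142.2222


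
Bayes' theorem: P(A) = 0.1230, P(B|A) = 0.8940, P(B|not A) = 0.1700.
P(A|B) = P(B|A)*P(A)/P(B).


P(B) = P(B|A)*P(A) + P(B|A')*P(A')
= 0.8940*0.1230 + 0.1700*0.8770
= 0.109962 + 0.149090 = 0.259052
P(A|B) = 0.109962/0.259052 = 0.4245

P(A|B) = 0.4245


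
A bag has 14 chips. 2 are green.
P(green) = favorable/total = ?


P = 2/14 = 0.1429

P = 0.1429


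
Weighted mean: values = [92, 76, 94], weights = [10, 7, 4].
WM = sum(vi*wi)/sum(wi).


Numerator = 92*10 + 76*7 + 94*4 = 1828
Denominator = 10 + 7 + 4 = 21
WM = 1828/21 = 87.0476

WM = 87.0476


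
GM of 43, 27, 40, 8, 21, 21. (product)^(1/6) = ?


Product = 43 × 27 × 40 × 8 × 21 × 21 = 163840320
GM = 163840320^(1/6) = 23.3921

GM = 23.3921


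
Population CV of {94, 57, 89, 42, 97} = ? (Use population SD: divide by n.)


Mean = 75.8000
SD = 22.1396
CV = (22.1396/75.8000)*100 = 29.2079%

CV = 29.2079%


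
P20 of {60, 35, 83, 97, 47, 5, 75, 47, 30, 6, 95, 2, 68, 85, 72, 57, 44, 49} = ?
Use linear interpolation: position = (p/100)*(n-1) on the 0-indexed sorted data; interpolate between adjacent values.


Sorted: 2, 5, 6, 30, 35, 44, 47, 47, 49, 57, 60, 68, 72, 75, 83, 85, 95, 97
n = 18
Index = 20/100 * 17 = 3.4000
Lower = data[3] = 30, Upper = data[4] = 35
P20 = 30 + 0.4000*(5) = 32.0000

P20 = 32.0000


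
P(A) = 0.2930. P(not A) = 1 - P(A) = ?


P(not A) = 1 - 0.2930 = 0.7070

P(not A) = 0.7070


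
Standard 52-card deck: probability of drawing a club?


13 clubs in 52 cards
P = 13/52 = 0.2500

P = 0.2500


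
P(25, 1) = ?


P(25,1) = 25!/24!
= 15511210043330985984000000/620448401733239439360000
= 25

P(25,1) = 25


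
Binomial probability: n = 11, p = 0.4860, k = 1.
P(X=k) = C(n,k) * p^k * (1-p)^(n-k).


C(11,1) = 11
p^1 = 0.486000
(1-p)^10 = 0.001287
P = 11 * 0.486000 * 0.001287 = 0.0069

P(X=1) = 0.0069


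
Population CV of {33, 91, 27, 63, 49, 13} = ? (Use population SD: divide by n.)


Mean = 46.0000
SD = 25.6320
CV = (25.6320/46.0000)*100 = 55.7218%

CV = 55.7218%


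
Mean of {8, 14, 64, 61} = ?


Sum = 8 + 14 + 64 + 61 = 147
n = 4
Mean = 147/4 = 36.7500

Mean = 36.7500


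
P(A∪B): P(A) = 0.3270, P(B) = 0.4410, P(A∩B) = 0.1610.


P(A∪B) = 0.3270 + 0.4410 - 0.1610
= 0.7680 - 0.1610
= 0.6070

P(A∪B) = 0.6070


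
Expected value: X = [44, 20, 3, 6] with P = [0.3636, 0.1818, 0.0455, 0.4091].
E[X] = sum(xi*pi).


E[X] = 44*0.3636 + 20*0.1818 + 3*0.0455 + 6*0.4091
= 15.9984 + 3.6360 + 0.1365 + 2.4546
= 22.2255

E[X] = 22.2255


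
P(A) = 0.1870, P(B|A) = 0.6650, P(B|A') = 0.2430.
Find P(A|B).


P(B) = P(B|A)*P(A) + P(B|A')*P(A')
= 0.6650*0.1870 + 0.2430*0.8130
= 0.124355 + 0.197559 = 0.321914
P(A|B) = 0.124355/0.321914 = 0.3863

P(A|B) = 0.3863


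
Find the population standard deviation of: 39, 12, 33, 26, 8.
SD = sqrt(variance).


Mean = 23.6000
Variance = 141.8400
SD = sqrt(141.8400) = 11.9097

SD = 11.9097


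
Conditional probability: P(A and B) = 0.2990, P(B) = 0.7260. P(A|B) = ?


P(A|B) = 0.2990/0.7260 = 0.4118

P(A|B) = 0.4118


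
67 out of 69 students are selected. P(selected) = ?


P = 67/69 = 0.9710

P = 0.9710


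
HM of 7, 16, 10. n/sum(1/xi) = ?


Sum of reciprocals = 1/7 + 1/16 + 1/10 = 0.305357
HM = 3/0.305357 = 9.8246

HM = 9.8246


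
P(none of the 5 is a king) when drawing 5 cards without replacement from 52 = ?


P(no kings) = (48/52) × (47/51) × (46/50) × (45/49) × (44/48)
= 0.6588

P = 0.6588


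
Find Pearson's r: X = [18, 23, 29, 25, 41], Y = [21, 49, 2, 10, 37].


Mean X = 27.2000, Mean Y = 23.8000
SD X = 7.756288, SD Y = 17.220918
Cov = 18.640000
r = 18.640000/(7.756288*17.220918) = 0.1396

r = 0.1396


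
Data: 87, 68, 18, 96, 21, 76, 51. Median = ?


Sorted: 18, 21, 51, 68, 76, 87, 96
n = 7 (odd)
Middle value = 68

Median = 68


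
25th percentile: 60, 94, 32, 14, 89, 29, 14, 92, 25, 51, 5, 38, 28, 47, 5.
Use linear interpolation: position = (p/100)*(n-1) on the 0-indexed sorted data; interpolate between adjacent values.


Sorted: 5, 5, 14, 14, 25, 28, 29, 32, 38, 47, 51, 60, 89, 92, 94
n = 15
Index = 25/100 * 14 = 3.5000
Lower = data[3] = 14, Upper = data[4] = 25
P25 = 14 + 0.5000*(11) = 19.5000

P25 = 19.5000


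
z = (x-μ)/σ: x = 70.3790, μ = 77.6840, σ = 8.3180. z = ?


z = (70.3790 - 77.6840)/8.3180
= -7.3050/8.3180
= -0.8782

z = -0.8782


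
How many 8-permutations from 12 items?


P(12,8) = 12!/4!
= 479001600/24
= 19958400

P(12,8) = 19958400


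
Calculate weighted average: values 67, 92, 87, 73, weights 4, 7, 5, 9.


Numerator = 67*4 + 92*7 + 87*5 + 73*9 = 2004
Denominator = 4 + 7 + 5 + 9 = 25
WM = 2004/25 = 80.1600

WM = 80.1600


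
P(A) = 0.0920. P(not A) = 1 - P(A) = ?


P(not A) = 1 - 0.0920 = 0.9080

P(not A) = 0.9080


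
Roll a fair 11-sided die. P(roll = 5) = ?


Favorable outcomes (roll = 5): 1
Total outcomes = 11
P = 1/11 = 0.0909

P = 0.0909


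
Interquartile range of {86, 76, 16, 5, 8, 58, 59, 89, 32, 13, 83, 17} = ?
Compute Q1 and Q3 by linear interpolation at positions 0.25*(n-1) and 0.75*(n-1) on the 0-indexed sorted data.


Sorted: 5, 8, 13, 16, 17, 32, 58, 59, 76, 83, 86, 89
Q1 (25th %ile) = 15.2500
Q3 (75th %ile) = 77.7500
IQR = 77.7500 - 15.2500 = 62.5000

IQR = 62.5000


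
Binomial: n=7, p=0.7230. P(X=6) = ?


C(7,6) = 7
p^6 = 0.142833
(1-p)^1 = 0.277000
P = 7 * 0.142833 * 0.277000 = 0.2770

P(X=6) = 0.2770


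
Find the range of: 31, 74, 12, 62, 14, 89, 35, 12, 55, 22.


Max = 89, Min = 12
Range = 89 - 12 = 77

Range = 77


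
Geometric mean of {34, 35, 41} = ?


Product = 34 × 35 × 41 = 48790
GM = 48790^(1/3) = 36.5407

GM = 36.5407


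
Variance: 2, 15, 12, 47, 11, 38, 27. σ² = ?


Mean = 21.7143
Squared deviations: 388.6531, 45.0816, 94.3673, 639.3673, 114.7959, 265.2245, 27.9388
Sum = 1575.4286
Variance = 1575.4286/7 = 225.0612

Variance = 225.0612


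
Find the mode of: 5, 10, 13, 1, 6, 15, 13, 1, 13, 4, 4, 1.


Frequencies: 1:3, 4:2, 5:1, 6:1, 10:1, 13:3, 15:1
Max frequency = 3
Mode = 1, 13

Mode = 1, 13


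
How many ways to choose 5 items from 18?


C(18,5) = 18!/(5! × 13!)
= 6402373705728000/(120 × 6227020800)
= 8568

C(18,5) = 8568


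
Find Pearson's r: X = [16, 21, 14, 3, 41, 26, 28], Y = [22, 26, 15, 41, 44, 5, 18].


Mean X = 21.2857, Mean Y = 24.4286
SD X = 11.157500, SD Y = 12.948879
Cov = 4.163265
r = 4.163265/(11.157500*12.948879) = 0.0288

r = 0.0288


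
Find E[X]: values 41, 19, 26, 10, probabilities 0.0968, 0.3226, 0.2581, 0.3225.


E[X] = 41*0.0968 + 19*0.3226 + 26*0.2581 + 10*0.3225
= 3.9688 + 6.1294 + 6.7106 + 3.2250
= 20.0338

E[X] = 20.0338


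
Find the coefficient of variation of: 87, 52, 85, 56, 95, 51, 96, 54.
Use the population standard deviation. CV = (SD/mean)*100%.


Mean = 72.0000
SD = 19.1050
CV = (19.1050/72.0000)*100 = 26.5347%

CV = 26.5347%


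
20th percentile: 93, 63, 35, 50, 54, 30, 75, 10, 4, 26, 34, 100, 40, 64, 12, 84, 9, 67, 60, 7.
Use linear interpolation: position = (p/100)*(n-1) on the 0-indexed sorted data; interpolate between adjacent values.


Sorted: 4, 7, 9, 10, 12, 26, 30, 34, 35, 40, 50, 54, 60, 63, 64, 67, 75, 84, 93, 100
n = 20
Index = 20/100 * 19 = 3.8000
Lower = data[3] = 10, Upper = data[4] = 12
P20 = 10 + 0.8000*(2) = 11.6000

P20 = 11.6000


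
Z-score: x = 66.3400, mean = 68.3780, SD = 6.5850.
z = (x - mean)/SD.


z = (66.3400 - 68.3780)/6.5850
= -2.0380/6.5850
= -0.3095

z = -0.3095


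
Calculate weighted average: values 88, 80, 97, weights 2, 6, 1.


Numerator = 88*2 + 80*6 + 97*1 = 753
Denominator = 2 + 6 + 1 = 9
WM = 753/9 = 83.6667

WM = 83.6667


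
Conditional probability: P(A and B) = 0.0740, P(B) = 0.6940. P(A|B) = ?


P(A|B) = 0.0740/0.6940 = 0.1066

P(A|B) = 0.1066


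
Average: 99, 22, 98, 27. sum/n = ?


Sum = 99 + 22 + 98 + 27 = 246
n = 4
Mean = 246/4 = 61.5000

Mean = 61.5000


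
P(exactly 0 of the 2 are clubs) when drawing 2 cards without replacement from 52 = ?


Hypergeometric: P(X=0) = C(13,0)·C(39,2) / C(52,2)
= 1 × 741 / 1326
= 741/1326 = 0.5588

P = 0.5588


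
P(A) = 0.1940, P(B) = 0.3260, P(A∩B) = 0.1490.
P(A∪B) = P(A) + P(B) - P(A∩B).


P(A∪B) = 0.1940 + 0.3260 - 0.1490
= 0.5200 - 0.1490
= 0.3710

P(A∪B) = 0.3710


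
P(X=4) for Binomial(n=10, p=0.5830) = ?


C(10,4) = 210
p^4 = 0.115525
(1-p)^6 = 0.005258
P = 210 * 0.115525 * 0.005258 = 0.1276

P(X=4) = 0.1276


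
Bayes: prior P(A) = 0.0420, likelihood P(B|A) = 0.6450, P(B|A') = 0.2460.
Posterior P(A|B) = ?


P(B) = P(B|A)*P(A) + P(B|A')*P(A')
= 0.6450*0.0420 + 0.2460*0.9580
= 0.027090 + 0.235668 = 0.262758
P(A|B) = 0.027090/0.262758 = 0.1031

P(A|B) = 0.1031


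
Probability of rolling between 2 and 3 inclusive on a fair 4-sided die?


Favorable outcomes (2 ≤ roll ≤ 3): 2
Total outcomes = 4
P = 2/4 = 0.5000

P = 0.5000


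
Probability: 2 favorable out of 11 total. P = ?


P = 2/11 = 0.1818

P = 0.1818


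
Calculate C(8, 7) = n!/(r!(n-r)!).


C(8,7) = 8!/(7! × 1!)
= 40320/(5040 × 1)
= 8

C(8,7) = 8


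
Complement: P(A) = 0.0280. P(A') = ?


P(not A) = 1 - 0.0280 = 0.9720

P(not A) = 0.9720


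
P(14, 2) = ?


P(14,2) = 14!/12!
= 87178291200/479001600
= 182

P(14,2) = 182


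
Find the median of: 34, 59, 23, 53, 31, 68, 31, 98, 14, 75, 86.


Sorted: 14, 23, 31, 31, 34, 53, 59, 68, 75, 86, 98
n = 11 (odd)
Middle value = 53

Median = 53


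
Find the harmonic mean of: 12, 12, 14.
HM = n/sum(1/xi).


Sum of reciprocals = 1/12 + 1/12 + 1/14 = 0.238095
HM = 3/0.238095 = 12.6000

HM = 12.6000


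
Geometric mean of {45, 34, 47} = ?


Product = 45 × 34 × 47 = 71910
GM = 71910^(1/3) = 41.5843

GM = 41.5843


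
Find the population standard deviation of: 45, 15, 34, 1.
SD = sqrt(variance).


Mean = 23.7500
Variance = 287.6875
SD = sqrt(287.6875) = 16.9614

SD = 16.9614


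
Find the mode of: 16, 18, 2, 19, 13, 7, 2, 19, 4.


Frequencies: 2:2, 4:1, 7:1, 13:1, 16:1, 18:1, 19:2
Max frequency = 2
Mode = 2, 19

Mode = 2, 19


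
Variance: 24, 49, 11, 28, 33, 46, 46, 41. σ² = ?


Mean = 34.7500
Squared deviations: 115.5625, 203.0625, 564.0625, 45.5625, 3.0625, 126.5625, 126.5625, 39.0625
Sum = 1223.5000
Variance = 1223.5000/8 = 152.9375

Variance = 152.9375


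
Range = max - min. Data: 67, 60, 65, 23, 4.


Max = 67, Min = 4
Range = 67 - 4 = 63

Range = 63


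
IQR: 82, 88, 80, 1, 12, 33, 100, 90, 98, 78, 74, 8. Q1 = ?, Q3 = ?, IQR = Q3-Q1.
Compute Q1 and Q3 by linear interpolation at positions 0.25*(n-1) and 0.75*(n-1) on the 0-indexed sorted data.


Sorted: 1, 8, 12, 33, 74, 78, 80, 82, 88, 90, 98, 100
Q1 (25th %ile) = 27.7500
Q3 (75th %ile) = 88.5000
IQR = 88.5000 - 27.7500 = 60.7500

IQR = 60.7500


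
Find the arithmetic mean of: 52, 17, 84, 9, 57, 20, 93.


Sum = 52 + 17 + 84 + 9 + 57 + 20 + 93 = 332
n = 7
Mean = 332/7 = 47.4286

Mean = 47.4286


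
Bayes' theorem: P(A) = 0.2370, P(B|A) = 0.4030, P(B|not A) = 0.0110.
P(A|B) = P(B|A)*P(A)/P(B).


P(B) = P(B|A)*P(A) + P(B|A')*P(A')
= 0.4030*0.2370 + 0.0110*0.7630
= 0.095511 + 0.008393 = 0.103904
P(A|B) = 0.095511/0.103904 = 0.9192

P(A|B) = 0.9192


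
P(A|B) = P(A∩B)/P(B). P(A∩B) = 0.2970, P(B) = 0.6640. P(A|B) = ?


P(A|B) = 0.2970/0.6640 = 0.4473

P(A|B) = 0.4473


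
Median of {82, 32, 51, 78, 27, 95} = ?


Sorted: 27, 32, 51, 78, 82, 95
n = 6 (even)
Middle values: 51 and 78
Median = (51+78)/2 = 64.5000

Median = 64.5000


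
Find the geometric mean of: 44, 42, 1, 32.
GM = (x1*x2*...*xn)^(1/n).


Product = 44 × 42 × 1 × 32 = 59136
GM = 59136^(1/4) = 15.5942

GM = 15.5942


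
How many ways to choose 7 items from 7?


C(7,7) = 7!/(7! × 0!)
= 5040/(5040 × 1)
= 1

C(7,7) = 1


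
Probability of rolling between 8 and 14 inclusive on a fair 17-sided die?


Favorable outcomes (8 ≤ roll ≤ 14): 7
Total outcomes = 17
P = 7/17 = 0.4118

P = 0.4118


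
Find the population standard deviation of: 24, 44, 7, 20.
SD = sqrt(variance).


Mean = 23.7500
Variance = 176.1875
SD = sqrt(176.1875) = 13.2736

SD = 13.2736


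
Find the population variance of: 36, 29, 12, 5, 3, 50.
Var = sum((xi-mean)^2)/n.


Mean = 22.5000
Squared deviations: 182.2500, 42.2500, 110.2500, 306.2500, 380.2500, 756.2500
Sum = 1777.5000
Variance = 1777.5000/6 = 296.2500

Variance = 296.2500


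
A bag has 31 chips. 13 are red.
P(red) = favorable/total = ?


P = 13/31 = 0.4194

P = 0.4194


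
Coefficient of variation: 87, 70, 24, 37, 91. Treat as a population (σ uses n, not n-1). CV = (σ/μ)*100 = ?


Mean = 61.8000
SD = 26.8283
CV = (26.8283/61.8000)*100 = 43.4116%

CV = 43.4116%


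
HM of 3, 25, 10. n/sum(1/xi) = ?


Sum of reciprocals = 1/3 + 1/25 + 1/10 = 0.473333
HM = 3/0.473333 = 6.3380

HM = 6.3380


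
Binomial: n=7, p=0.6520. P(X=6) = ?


C(7,6) = 7
p^6 = 0.076822
(1-p)^1 = 0.348000
P = 7 * 0.076822 * 0.348000 = 0.1871

P(X=6) = 0.1871


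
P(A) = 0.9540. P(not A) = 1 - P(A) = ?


P(not A) = 1 - 0.9540 = 0.0460

P(not A) = 0.0460


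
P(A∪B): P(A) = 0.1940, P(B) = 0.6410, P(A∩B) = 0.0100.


P(A∪B) = 0.1940 + 0.6410 - 0.0100
= 0.8350 - 0.0100
= 0.8250

P(A∪B) = 0.8250


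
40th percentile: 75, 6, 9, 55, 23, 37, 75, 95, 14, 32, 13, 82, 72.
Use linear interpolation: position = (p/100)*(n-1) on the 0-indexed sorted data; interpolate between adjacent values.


Sorted: 6, 9, 13, 14, 23, 32, 37, 55, 72, 75, 75, 82, 95
n = 13
Index = 40/100 * 12 = 4.8000
Lower = data[4] = 23, Upper = data[5] = 32
P40 = 23 + 0.8000*(9) = 30.2000

P40 = 30.2000


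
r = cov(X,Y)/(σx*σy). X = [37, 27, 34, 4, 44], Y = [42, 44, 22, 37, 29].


Mean X = 29.2000, Mean Y = 34.8000
SD X = 13.731715, SD Y = 8.231646
Cov = -33.360000
r = -33.360000/(13.731715*8.231646) = -0.2951

r = -0.2951


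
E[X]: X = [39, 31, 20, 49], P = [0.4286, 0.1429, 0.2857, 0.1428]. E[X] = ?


E[X] = 39*0.4286 + 31*0.1429 + 20*0.2857 + 49*0.1428
= 16.7154 + 4.4299 + 5.7140 + 6.9972
= 33.8565

E[X] = 33.8565


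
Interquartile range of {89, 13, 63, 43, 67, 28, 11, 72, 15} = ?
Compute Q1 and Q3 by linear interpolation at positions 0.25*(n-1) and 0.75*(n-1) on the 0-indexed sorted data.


Sorted: 11, 13, 15, 28, 43, 63, 67, 72, 89
Q1 (25th %ile) = 15.0000
Q3 (75th %ile) = 67.0000
IQR = 67.0000 - 15.0000 = 52.0000

IQR = 52.0000


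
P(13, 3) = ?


P(13,3) = 13!/10!
= 6227020800/3628800
= 1716

P(13,3) = 1716


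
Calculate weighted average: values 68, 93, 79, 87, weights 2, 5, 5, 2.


Numerator = 68*2 + 93*5 + 79*5 + 87*2 = 1170
Denominator = 2 + 5 + 5 + 2 = 14
WM = 1170/14 = 83.5714

WM = 83.5714


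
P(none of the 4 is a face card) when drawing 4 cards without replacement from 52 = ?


P(no face cards) = (40/52) × (39/51) × (38/50) × (37/49)
= 0.3376

P = 0.3376


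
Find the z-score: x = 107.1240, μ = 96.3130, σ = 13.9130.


z = (107.1240 - 96.3130)/13.9130
= 10.8110/13.9130
= 0.7770

z = 0.7770


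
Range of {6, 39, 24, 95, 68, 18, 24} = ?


Max = 95, Min = 6
Range = 95 - 6 = 89

Range = 89


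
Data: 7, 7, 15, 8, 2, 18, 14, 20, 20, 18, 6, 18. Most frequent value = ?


Frequencies: 2:1, 6:1, 7:2, 8:1, 14:1, 15:1, 18:3, 20:2
Max frequency = 3
Mode = 18

Mode = 18


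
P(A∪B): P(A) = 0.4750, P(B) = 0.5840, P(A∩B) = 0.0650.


P(A∪B) = 0.4750 + 0.5840 - 0.0650
= 1.0590 - 0.0650
= 0.9940

P(A∪B) = 0.9940


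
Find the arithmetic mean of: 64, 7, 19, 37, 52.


Sum = 64 + 7 + 19 + 37 + 52 = 179
n = 5
Mean = 179/5 = 35.8000

Mean = 35.8000


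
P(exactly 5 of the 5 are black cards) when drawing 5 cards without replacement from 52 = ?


Hypergeometric: P(X=5) = C(26,5)·C(26,0) / C(52,5)
= 65780 × 1 / 2598960
= 65780/2598960 = 0.0253

P = 0.0253


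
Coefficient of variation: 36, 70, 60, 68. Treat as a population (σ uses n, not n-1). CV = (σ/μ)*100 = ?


Mean = 58.5000
SD = 13.5185
CV = (13.5185/58.5000)*100 = 23.1086%

CV = 23.1086%


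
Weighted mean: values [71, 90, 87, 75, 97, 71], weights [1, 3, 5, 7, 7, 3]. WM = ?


Numerator = 71*1 + 90*3 + 87*5 + 75*7 + 97*7 + 71*3 = 2193
Denominator = 1 + 3 + 5 + 7 + 7 + 3 = 26
WM = 2193/26 = 84.3462

WM = 84.3462


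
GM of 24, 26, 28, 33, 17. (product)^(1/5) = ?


Product = 24 × 26 × 28 × 33 × 17 = 9801792
GM = 9801792^(1/5) = 25.0185

GM = 25.0185


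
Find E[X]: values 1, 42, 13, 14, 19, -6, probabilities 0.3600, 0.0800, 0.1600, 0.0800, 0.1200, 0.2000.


E[X] = 1*0.3600 + 42*0.0800 + 13*0.1600 + 14*0.0800 + 19*0.1200 - 6*0.2000
= 0.3600 + 3.3600 + 2.0800 + 1.1200 + 2.2800 - 1.2000
= 8.0000

E[X] = 8.0000


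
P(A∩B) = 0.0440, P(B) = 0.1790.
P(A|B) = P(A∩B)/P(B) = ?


P(A|B) = 0.0440/0.1790 = 0.2458

P(A|B) = 0.2458


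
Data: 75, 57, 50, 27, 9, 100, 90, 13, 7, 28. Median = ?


Sorted: 7, 9, 13, 27, 28, 50, 57, 75, 90, 100
n = 10 (even)
Middle values: 28 and 50
Median = (28+50)/2 = 39.0000

Median = 39.0000


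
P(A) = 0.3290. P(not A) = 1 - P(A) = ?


P(not A) = 1 - 0.3290 = 0.6710

P(not A) = 0.6710


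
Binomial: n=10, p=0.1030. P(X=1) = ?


C(10,1) = 10
p^1 = 0.103000
(1-p)^9 = 0.375952
P = 10 * 0.103000 * 0.375952 = 0.3872

P(X=1) = 0.3872


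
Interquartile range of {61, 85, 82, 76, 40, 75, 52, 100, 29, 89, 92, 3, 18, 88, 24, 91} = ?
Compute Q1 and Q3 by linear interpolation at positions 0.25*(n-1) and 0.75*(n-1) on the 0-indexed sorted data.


Sorted: 3, 18, 24, 29, 40, 52, 61, 75, 76, 82, 85, 88, 89, 91, 92, 100
Q1 (25th %ile) = 37.2500
Q3 (75th %ile) = 88.2500
IQR = 88.2500 - 37.2500 = 51.0000

IQR = 51.0000


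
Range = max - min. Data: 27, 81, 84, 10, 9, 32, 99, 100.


Max = 100, Min = 9
Range = 100 - 9 = 91

Range = 91


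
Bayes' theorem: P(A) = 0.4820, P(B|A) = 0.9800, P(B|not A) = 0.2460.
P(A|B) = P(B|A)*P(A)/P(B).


P(B) = P(B|A)*P(A) + P(B|A')*P(A')
= 0.9800*0.4820 + 0.2460*0.5180
= 0.472360 + 0.127428 = 0.599788
P(A|B) = 0.472360/0.599788 = 0.7875

P(A|B) = 0.7875


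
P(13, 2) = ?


P(13,2) = 13!/11!
= 6227020800/39916800
= 156

P(13,2) = 156


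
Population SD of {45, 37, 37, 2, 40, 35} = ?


Mean = 32.6667
Variance = 198.2222
SD = sqrt(198.2222) = 14.0791

SD = 14.0791


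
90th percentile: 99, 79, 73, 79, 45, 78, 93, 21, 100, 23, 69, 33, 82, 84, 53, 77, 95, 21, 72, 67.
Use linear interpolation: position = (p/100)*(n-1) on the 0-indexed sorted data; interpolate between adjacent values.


Sorted: 21, 21, 23, 33, 45, 53, 67, 69, 72, 73, 77, 78, 79, 79, 82, 84, 93, 95, 99, 100
n = 20
Index = 90/100 * 19 = 17.1000
Lower = data[17] = 95, Upper = data[18] = 99
P90 = 95 + 0.1000*(4) = 95.4000

P90 = 95.4000


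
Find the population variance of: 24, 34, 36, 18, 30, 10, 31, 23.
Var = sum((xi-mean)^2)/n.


Mean = 25.7500
Squared deviations: 3.0625, 68.0625, 105.0625, 60.0625, 18.0625, 248.0625, 27.5625, 7.5625
Sum = 537.5000
Variance = 537.5000/8 = 67.1875

Variance = 67.1875


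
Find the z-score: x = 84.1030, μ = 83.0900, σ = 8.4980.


z = (84.1030 - 83.0900)/8.4980
= 1.0130/8.4980
= 0.1192

z = 0.1192


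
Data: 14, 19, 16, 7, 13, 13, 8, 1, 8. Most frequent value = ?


Frequencies: 1:1, 7:1, 8:2, 13:2, 14:1, 16:1, 19:1
Max frequency = 2
Mode = 8, 13

Mode = 8, 13


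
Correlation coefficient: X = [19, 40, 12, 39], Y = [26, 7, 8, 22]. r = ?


Mean X = 27.5000, Mean Y = 15.7500
SD X = 12.257651, SD Y = 8.377798
Cov = -1.125000
r = -1.125000/(12.257651*8.377798) = -0.0110

r = -0.0110


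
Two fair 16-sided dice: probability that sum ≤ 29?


Total outcomes = 16×16 = 256
Favorable (sum ≤ 29): 250
P = 250/256 = 0.9766

P = 0.9766


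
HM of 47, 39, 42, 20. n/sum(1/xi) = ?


Sum of reciprocals = 1/47 + 1/39 + 1/42 + 1/20 = 0.120727
HM = 4/0.120727 = 33.1326

HM = 33.1326


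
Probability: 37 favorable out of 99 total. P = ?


P = 37/99 = 0.3737

P = 0.3737


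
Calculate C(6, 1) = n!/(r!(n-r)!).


C(6,1) = 6!/(1! × 5!)
= 720/(1 × 120)
= 6

C(6,1) = 6


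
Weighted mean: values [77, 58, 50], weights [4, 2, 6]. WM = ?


Numerator = 77*4 + 58*2 + 50*6 = 724
Denominator = 4 + 2 + 6 = 12
WM = 724/12 = 60.3333

WM = 60.3333


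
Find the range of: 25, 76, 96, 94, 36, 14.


Max = 96, Min = 14
Range = 96 - 14 = 82

Range = 82


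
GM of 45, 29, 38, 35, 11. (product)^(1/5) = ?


Product = 45 × 29 × 38 × 35 × 11 = 19092150
GM = 19092150^(1/5) = 28.5872

GM = 28.5872


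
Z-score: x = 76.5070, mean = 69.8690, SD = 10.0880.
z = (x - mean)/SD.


z = (76.5070 - 69.8690)/10.0880
= 6.6380/10.0880
= 0.6580

z = 0.6580


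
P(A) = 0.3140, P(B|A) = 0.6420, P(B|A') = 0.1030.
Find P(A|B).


P(B) = P(B|A)*P(A) + P(B|A')*P(A')
= 0.6420*0.3140 + 0.1030*0.6860
= 0.201588 + 0.070658 = 0.272246
P(A|B) = 0.201588/0.272246 = 0.7405

P(A|B) = 0.7405


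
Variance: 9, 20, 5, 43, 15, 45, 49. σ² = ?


Mean = 26.5714
Squared deviations: 308.7551, 43.1837, 465.3265, 269.8980, 133.8980, 339.6122, 503.0408
Sum = 2063.7143
Variance = 2063.7143/7 = 294.8163

Variance = 294.8163


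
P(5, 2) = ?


P(5,2) = 5!/3!
= 120/6
= 20

P(5,2) = 20


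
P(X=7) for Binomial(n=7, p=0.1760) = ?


C(7,7) = 1
p^7 = 5.231048e-06
(1-p)^0 = 1.000000
P = 1 * 5.231048e-06 * 1.000000 = 5.2310e-06

P(X=7) = 5.2310e-06
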